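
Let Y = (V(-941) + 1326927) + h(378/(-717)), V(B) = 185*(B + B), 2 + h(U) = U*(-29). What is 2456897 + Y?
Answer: 821124482/239 ≈ 3.4357e+6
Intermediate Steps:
h(U) = -2 - 29*U (h(U) = -2 + U*(-29) = -2 - 29*U)
V(B) = 370*B (V(B) = 185*(2*B) = 370*B)
Y = 233926099/239 (Y = (370*(-941) + 1326927) + (-2 - 10962/(-717)) = (-348170 + 1326927) + (-2 - 10962*(-1)/717) = 978757 + (-2 - 29*(-126/239)) = 978757 + (-2 + 3654/239) = 978757 + 3176/239 = 233926099/239 ≈ 9.7877e+5)
2456897 + Y = 2456897 + 233926099/239 = 821124482/239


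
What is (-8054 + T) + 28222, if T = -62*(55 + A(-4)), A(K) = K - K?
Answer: 16758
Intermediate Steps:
A(K) = 0
T = -3410 (T = -62*(55 + 0) = -62*55 = -3410)
(-8054 + T) + 28222 = (-8054 - 3410) + 28222 = -11464 + 28222 = 16758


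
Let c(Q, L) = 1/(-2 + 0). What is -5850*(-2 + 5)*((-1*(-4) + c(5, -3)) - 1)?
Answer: -43875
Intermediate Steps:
c(Q, L) = -1/2 (c(Q, L) = 1/(-2) = -1/2)
-5850*(-2 + 5)*((-1*(-4) + c(5, -3)) - 1) = -5850*(-2 + 5)*((-1*(-4) - 1/2) - 1) = -17550*((4 - 1/2) - 1) = -17550*(7/2 - 1) = -17550*5/2 = -5850*15/2 = -43875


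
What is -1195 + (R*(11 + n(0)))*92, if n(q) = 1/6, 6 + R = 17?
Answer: 30317/3 ≈ 10106.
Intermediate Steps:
R = 11 (R = -6 + 17 = 11)
n(q) = ⅙
-1195 + (R*(11 + n(0)))*92 = -1195 + (11*(11 + ⅙))*92 = -1195 + (11*(67/6))*92 = -1195 + (737/6)*92 = -1195 + 33902/3 = 30317/3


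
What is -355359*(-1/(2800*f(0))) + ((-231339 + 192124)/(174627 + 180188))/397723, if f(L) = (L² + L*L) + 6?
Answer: 3343172090074997/158052256594400 ≈ 21.152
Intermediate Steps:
f(L) = 6 + 2*L² (f(L) = (L² + L²) + 6 = 2*L² + 6 = 6 + 2*L²)
-355359*(-1/(2800*f(0))) + ((-231339 + 192124)/(174627 + 180188))/397723 = -355359*(-1/(2800*(6 + 2*0²))) + ((-231339 + 192124)/(174627 + 180188))/397723 = -355359*(-1/(2800*(6 + 2*0))) - 39215/354815*(1/397723) = -355359*(-1/(2800*(6 + 0))) - 39215*1/354815*(1/397723) = -355359/((40*6)*(-70)) - 7843/70963*1/397723 = -355359/(240*(-70)) - 7843/28223617249 = -355359/(-16800) - 7843/28223617249 = -355359*(-1/16800) - 7843/28223617249 = 118453/5600 - 7843/28223617249 = 3343172090074997/158052256594400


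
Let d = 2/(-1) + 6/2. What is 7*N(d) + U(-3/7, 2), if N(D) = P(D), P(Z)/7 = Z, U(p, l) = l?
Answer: 51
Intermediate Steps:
d = 1 (d = 2*(-1) + 6*(1/2) = -2 + 3 = 1)
P(Z) = 7*Z
N(D) = 7*D
7*N(d) + U(-3/7, 2) = 7*(7*1) + 2 = 7*7 + 2 = 49 + 2 = 51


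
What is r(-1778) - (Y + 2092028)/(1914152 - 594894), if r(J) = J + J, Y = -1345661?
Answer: -4692027815/1319258 ≈ -3556.6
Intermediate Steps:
r(J) = 2*J
r(-1778) - (Y + 2092028)/(1914152 - 594894) = 2*(-1778) - (-1345661 + 2092028)/(1914152 - 594894) = -3556 - 746367/1319258 = -4692027815/1319258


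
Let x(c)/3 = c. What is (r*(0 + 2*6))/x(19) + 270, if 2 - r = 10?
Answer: 5098/19 ≈ 268.32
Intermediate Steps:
x(c) = 3*c
r = -8 (r = 2 - 1*10 = 2 - 10 = -8)
(r*(0 + 2*6))/x(19) + 270 = (-8*(0 + 2*6))/((3*19)) + 270 = (-8*(0 + 12))/57 + 270 = (-8*12)/57 + 270 = (1/57)*(-96) + 270 = -32/19 + 270 = 5098/19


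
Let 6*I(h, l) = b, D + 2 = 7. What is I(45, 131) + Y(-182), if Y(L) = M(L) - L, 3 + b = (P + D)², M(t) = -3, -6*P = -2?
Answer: 9895/54 ≈ 183.24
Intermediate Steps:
P = ⅓ (P = -⅙*(-2) = ⅓ ≈ 0.33333)
D = 5 (D = -2 + 7 = 5)
b = 229/9 (b = -3 + (⅓ + 5)² = -3 + (16/3)² = -3 + 256/9 = 229/9 ≈ 25.444)
I(h, l) = 229/54 (I(h, l) = (⅙)*(229/9) = 229/54)
Y(L) = -3 - L
I(45, 131) + Y(-182) = 229/54 + (-3 - 1*(-182)) = 229/54 + (-3 + 182) = 229/54 + 179 = 9895/54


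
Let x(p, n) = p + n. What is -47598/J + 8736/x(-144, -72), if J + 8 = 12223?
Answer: -4874642/109935 ≈ -44.341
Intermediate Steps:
J = 12215 (J = -8 + 12223 = 12215)
x(p, n) = n + p
-47598/J + 8736/x(-144, -72) = -47598/12215 + 8736/(-72 - 144) = -47598*1/12215 + 8736/(-216) = -47598/12215 + 8736*(-1/216) = -47598/12215 - 364/9 = -4874642/109935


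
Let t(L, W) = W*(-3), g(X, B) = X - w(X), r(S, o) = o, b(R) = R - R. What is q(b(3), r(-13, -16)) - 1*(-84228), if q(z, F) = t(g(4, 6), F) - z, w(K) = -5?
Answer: 84276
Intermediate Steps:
b(R) = 0
g(X, B) = 5 + X (g(X, B) = X - 1*(-5) = X + 5 = 5 + X)
t(L, W) = -3*W
q(z, F) = -z - 3*F (q(z, F) = -3*F - z = -z - 3*F)
q(b(3), r(-13, -16)) - 1*(-84228) = (-1*0 - 3*(-16)) - 1*(-84228) = (0 + 48) + 84228 = 48 + 84228 = 84276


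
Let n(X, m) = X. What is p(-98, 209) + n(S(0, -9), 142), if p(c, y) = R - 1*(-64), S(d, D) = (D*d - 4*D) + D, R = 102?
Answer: 193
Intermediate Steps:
S(d, D) = -3*D + D*d (S(d, D) = (-4*D + D*d) + D = -3*D + D*d)
p(c, y) = 166 (p(c, y) = 102 - 1*(-64) = 102 + 64 = 166)
p(-98, 209) + n(S(0, -9), 142) = 166 - 9*(-3 + 0) = 166 - 9*(-3) = 166 + 27 = 193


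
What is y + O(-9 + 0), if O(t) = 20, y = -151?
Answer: -131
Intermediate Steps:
y + O(-9 + 0) = -151 + 20 = -131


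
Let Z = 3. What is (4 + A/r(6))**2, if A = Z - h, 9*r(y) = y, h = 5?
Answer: 1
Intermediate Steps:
r(y) = y/9
A = -2 (A = 3 - 1*5 = 3 - 5 = -2)
(4 + A/r(6))**2 = (4 - 2/((1/9)*6))**2 = (4 - 2/2/3)**2 = (4 - 2*3/2)**2 = (4 - 3)**2 = 1**2 = 1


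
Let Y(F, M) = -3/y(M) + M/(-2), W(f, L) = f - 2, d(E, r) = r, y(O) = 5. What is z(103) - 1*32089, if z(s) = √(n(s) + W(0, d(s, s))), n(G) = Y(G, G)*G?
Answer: -32089 + I*√536830/10 ≈ -32089.0 + 73.269*I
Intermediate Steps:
W(f, L) = -2 + f
Y(F, M) = -⅗ - M/2 (Y(F, M) = -3/5 + M/(-2) = -3*⅕ + M*(-½) = -⅗ - M/2)
n(G) = G*(-⅗ - G/2) (n(G) = (-⅗ - G/2)*G = G*(-⅗ - G/2))
z(s) = √(-2 - s*(6 + 5*s)/10) (z(s) = √(-s*(6 + 5*s)/10 + (-2 + 0)) = √(-s*(6 + 5*s)/10 - 2) = √(-2 - s*(6 + 5*s)/10))
z(103) - 1*32089 = √10*√(-20 - 1*103*(6 + 5*103))/10 - 1*32089 = √10*√(-20 - 1*103*(6 + 515))/10 - 32089 = √10*√(-20 - 1*103*521)/10 - 32089 = √10*√(-20 - 53663)/10 - 32089 = √10*√(-53683)/10 - 32089 = √10*(I*√53683)/10 - 32089 = I*√536830/10 - 32089 = -32089 + I*√536830/10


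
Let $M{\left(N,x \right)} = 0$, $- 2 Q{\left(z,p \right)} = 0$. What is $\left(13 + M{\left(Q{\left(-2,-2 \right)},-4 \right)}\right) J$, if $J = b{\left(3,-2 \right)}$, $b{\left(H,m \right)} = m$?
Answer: $-26$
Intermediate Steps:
$Q{\left(z,p \right)} = 0$ ($Q{\left(z,p \right)} = \left(- \frac{1}{2}\right) 0 = 0$)
$J = -2$
$\left(13 + M{\left(Q{\left(-2,-2 \right)},-4 \right)}\right) J = \left(13 + 0\right) \left(-2\right) = 13 \left(-2\right) = -26$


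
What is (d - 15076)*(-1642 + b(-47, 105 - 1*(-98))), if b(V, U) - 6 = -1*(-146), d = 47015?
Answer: -47589110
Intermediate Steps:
b(V, U) = 152 (b(V, U) = 6 - 1*(-146) = 6 + 146 = 152)
(d - 15076)*(-1642 + b(-47, 105 - 1*(-98))) = (47015 - 15076)*(-1642 + 152) = 31939*(-1490) = -47589110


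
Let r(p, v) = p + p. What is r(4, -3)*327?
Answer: 2616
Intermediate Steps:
r(p, v) = 2*p
r(4, -3)*327 = (2*4)*327 = 8*327 = 2616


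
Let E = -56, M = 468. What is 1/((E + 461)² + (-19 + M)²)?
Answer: 1/365626 ≈ 2.7350e-6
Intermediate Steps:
1/((E + 461)² + (-19 + M)²) = 1/((-56 + 461)² + (-19 + 468)²) = 1/(405² + 449²) = 1/(164025 + 201601) = 1/365626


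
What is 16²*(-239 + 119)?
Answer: -30720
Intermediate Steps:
16²*(-239 + 119) = 256*(-120) = -30720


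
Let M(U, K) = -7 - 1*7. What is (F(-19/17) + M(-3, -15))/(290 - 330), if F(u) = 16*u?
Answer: 271/340 ≈ 0.79706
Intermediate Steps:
M(U, K) = -14 (M(U, K) = -7 - 7 = -14)
(F(-19/17) + M(-3, -15))/(290 - 330) = (16*(-19/17) - 14)/(290 - 330) = (16*(-19*1/17) - 14)/(-40) = (16*(-19/17) - 14)*(-1/40) = (-304/17 - 14)*(-1/40) = -542/17*(-1/40) = 271/340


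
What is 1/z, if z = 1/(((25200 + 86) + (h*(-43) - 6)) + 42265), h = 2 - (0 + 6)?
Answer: 67717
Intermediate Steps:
h = -4 (h = 2 - 1*6 = 2 - 6 = -4)
z = 1/67717 (z = 1/(((25200 + 86) + (-4*(-43) - 6)) + 42265) = 1/((25286 + (172 - 6)) + 42265) = 1/((25286 + 166) + 42265) = 1/(25452 + 42265) = 1/67717 ≈ 1.4767e-5)
1/z = 1/(1/67717) = 67717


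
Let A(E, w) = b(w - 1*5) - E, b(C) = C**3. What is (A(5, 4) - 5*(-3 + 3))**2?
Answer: 36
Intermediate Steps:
A(E, w) = (-5 + w)**3 - E (A(E, w) = (w - 1*5)**3 - E = (w - 5)**3 - E = (-5 + w)**3 - E)
(A(5, 4) - 5*(-3 + 3))**2 = (((-5 + 4)**3 - 1*5) - 5*(-3 + 3))**2 = (((-1)**3 - 5) - 5*0)**2 = ((-1 - 5) + 0)**2 = (-6 + 0)**2 = (-6)**2 = 36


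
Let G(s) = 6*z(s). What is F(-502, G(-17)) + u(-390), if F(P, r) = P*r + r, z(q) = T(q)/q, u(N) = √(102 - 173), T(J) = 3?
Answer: 9018/17 + I*√71 ≈ 530.47 + 8.4261*I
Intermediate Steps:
u(N) = I*√71 (u(N) = √(-71) = I*√71)
z(q) = 3/q
G(s) = 18/s (G(s) = 6*(3/s) = 18/s)
F(P, r) = r + P*r
F(-502, G(-17)) + u(-390) = (18/(-17))*(1 - 502) + I*√71 = (18*(-1/17))*(-501) + I*√71 = -18/17*(-501) + I*√71 = 9018/17 + I*√71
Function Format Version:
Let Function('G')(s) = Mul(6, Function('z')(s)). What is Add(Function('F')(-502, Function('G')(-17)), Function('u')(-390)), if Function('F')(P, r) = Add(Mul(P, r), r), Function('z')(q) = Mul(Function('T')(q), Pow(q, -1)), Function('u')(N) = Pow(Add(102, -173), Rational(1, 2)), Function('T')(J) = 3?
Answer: Add(Rational(9018, 17), Mul(I, Pow(71, Rational(1, 2)))) ≈ Add(530.47, Mul(8.4261, I))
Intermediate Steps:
Function('u')(N) = Mul(I, Pow(71, Rational(1, 2))) (Function('u')(N) = Pow(-71, Rational(1, 2)) = Mul(I, Pow(71, Rational(1, 2))))
Function('z')(q) = Mul(3, Pow(q, -1))
Function('G')(s) = Mul(18, Pow(s, -1)) (Function('G')(s) = Mul(6, Mul(3, Pow(s, -1))) = Mul(18, Pow(s, -1)))
Function('F')(P, r) = Add(r, Mul(P, r))
Add(Function('F')(-502, Function('G')(-17)), Function('u')(-390)) = Add(Mul(Mul(18, Pow(-17, -1)), Add(1, -502)), Mul(I, Pow(71, Rational(1, 2)))) = Add(Mul(Mul(18, Rational(-1, 17)), -501), Mul(I, Pow(71, Rational(1, 2)))) = Add(Mul(Rational(-18, 17), -501), Mul(I, Pow(71, Rational(1, 2)))) = Add(Rational(9018, 17), Mul(I, Pow(71, Rational(1, 2))))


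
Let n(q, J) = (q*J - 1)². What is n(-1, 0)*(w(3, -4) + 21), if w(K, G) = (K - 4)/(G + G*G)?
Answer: 251/12 ≈ 20.917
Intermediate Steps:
n(q, J) = (-1 + J*q)² (n(q, J) = (J*q - 1)² = (-1 + J*q)²)
w(K, G) = (-4 + K)/(G + G²)
n(-1, 0)*(w(3, -4) + 21) = (-1 + 0*(-1))²*((-4 + 3)/((-4)*(1 - 4)) + 21) = (-1 + 0)²*(-¼*(-1)/(-3) + 21) = (-1)²*(-¼*(-⅓)*(-1) + 21) = 1*(-1/12 + 21) = 1*(251/12) = 251/12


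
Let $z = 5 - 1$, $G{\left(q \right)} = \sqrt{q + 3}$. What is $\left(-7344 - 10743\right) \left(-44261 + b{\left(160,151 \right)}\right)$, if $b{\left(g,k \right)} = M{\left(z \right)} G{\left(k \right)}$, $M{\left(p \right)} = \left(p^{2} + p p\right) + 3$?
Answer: $800548707 - 633045 \sqrt{154} \approx 7.9269 \cdot 10^{8}$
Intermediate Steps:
$G{\left(q \right)} = \sqrt{3 + q}$
$z = 4$
$M{\left(p \right)} = 3 + 2 p^{2}$ ($M{\left(p \right)} = \left(p^{2} + p^{2}\right) + 3 = 2 p^{2} + 3 = 3 + 2 p^{2}$)
$b{\left(g,k \right)} = 35 \sqrt{3 + k}$ ($b{\left(g,k \right)} = \left(3 + 2 \cdot 4^{2}\right) \sqrt{3 + k} = \left(3 + 2 \cdot 16\right) \sqrt{3 + k} = \left(3 + 32\right) \sqrt{3 + k} = 35 \sqrt{3 + k}$)
$\left(-7344 - 10743\right) \left(-44261 + b{\left(160,151 \right)}\right) = \left(-7344 - 10743\right) \left(-44261 + 35 \sqrt{3 + 151}\right) = - 18087 \left(-44261 + 35 \sqrt{154}\right) = 800548707 - 633045 \sqrt{154}$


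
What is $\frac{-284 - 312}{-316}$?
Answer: $\frac{149}{79} \approx 1.8861$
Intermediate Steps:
$\frac{-284 - 312}{-316} = \left(-284 - 312\right) \left(- \frac{1}{316}\right) = \left(-596\right) \left(- \frac{1}{316}\right) = \frac{149}{79}$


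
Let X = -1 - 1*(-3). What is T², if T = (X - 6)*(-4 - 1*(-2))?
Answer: 64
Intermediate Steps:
X = 2 (X = -1 + 3 = 2)
T = 8 (T = (2 - 6)*(-4 - 1*(-2)) = -4*(-4 + 2) = -4*(-2) = 8)
T² = 8² = 64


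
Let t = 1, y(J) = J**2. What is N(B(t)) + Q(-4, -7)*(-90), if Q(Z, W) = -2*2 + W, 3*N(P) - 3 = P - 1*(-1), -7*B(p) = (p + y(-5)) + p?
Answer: 20791/21 ≈ 990.05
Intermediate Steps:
B(p) = -25/7 - 2*p/7 (B(p) = -((p + (-5)**2) + p)/7 = -((p + 25) + p)/7 = -((25 + p) + p)/7 = -(25 + 2*p)/7 = -25/7 - 2*p/7)
N(P) = 4/3 + P/3 (N(P) = 1 + (P - 1*(-1))/3 = 1 + (P + 1)/3 = 1 + (1 + P)/3 = 1 + (1/3 + P/3) = 4/3 + P/3)
Q(Z, W) = -4 + W
N(B(t)) + Q(-4, -7)*(-90) = (4/3 + (-25/7 - 2/7*1)/3) + (-4 - 7)*(-90) = (4/3 + (-25/7 - 2/7)/3) - 11*(-90) = (4/3 + (1/3)*(-27/7)) + 990 = (4/3 - 9/7) + 990 = 1/21 + 990 = 20791/21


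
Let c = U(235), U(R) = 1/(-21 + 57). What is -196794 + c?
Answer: -7084583/36 ≈ -1.9679e+5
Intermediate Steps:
U(R) = 1/36
c = 1/36 ≈ 0.027778
-196794 + c = -196794 + 1/36 = -7084583/36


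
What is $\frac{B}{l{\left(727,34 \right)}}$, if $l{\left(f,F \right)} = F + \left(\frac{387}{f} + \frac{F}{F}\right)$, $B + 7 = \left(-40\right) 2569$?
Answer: $- \frac{74711609}{25832} \approx -2892.2$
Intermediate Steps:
$B = -102767$ ($B = -7 - 102760 = -102767$)
$l{\left(f,F \right)} = 1 + F + \frac{387}{f}$ ($l{\left(f,F \right)} = F + \left(\frac{387}{f} + 1\right) = F + \left(1 + \frac{387}{f}\right) = 1 + F + \frac{387}{f}$)
$\frac{B}{l{\left(727,34 \right)}} = - \frac{102767}{1 + 34 + \frac{387}{727}} = - \frac{102767}{\frac{25832}{727}} = \left(-102767\right) \frac{727}{25832} = - \frac{74711609}{25832}$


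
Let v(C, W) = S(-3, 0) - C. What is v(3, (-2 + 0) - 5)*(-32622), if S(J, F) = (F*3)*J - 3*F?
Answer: 97866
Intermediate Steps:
S(J, F) = -3*F + 3*F*J (S(J, F) = (3*F)*J - 3*F = 3*F*J - 3*F = -3*F + 3*F*J)
v(C, W) = -C (v(C, W) = 3*0*(-1 - 3) - C = 3*0*(-4) - C = 0 - C = -C)
v(3, (-2 + 0) - 5)*(-32622) = -1*3*(-32622) = -3*(-32622) = 97866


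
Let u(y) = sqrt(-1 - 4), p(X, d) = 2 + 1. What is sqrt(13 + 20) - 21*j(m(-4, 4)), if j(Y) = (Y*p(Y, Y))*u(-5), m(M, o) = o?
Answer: sqrt(33) - 252*I*sqrt(5) ≈ 5.7446 - 563.49*I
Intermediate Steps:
p(X, d) = 3
u(y) = I*sqrt(5) (u(y) = sqrt(-5) = I*sqrt(5))
j(Y) = 3*I*Y*sqrt(5) (j(Y) = (Y*3)*(I*sqrt(5)) = (3*Y)*(I*sqrt(5)) = 3*I*Y*sqrt(5))
sqrt(13 + 20) - 21*j(m(-4, 4)) = sqrt(13 + 20) - 63*I*4*sqrt(5) = sqrt(33) - 252*I*sqrt(5)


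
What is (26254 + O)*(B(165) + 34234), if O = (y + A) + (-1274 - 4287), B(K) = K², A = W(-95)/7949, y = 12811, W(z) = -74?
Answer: 16367958900898/7949 ≈ 2.0591e+9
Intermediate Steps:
A = -74/7949 ≈ -0.0093094
O = 57630176/7949 (O = (12811 - 74/7949) + (-1274 - 4287) = 101834565/7949 - 5561 = 57630176/7949 ≈ 7250.0)
(26254 + O)*(B(165) + 34234) = (26254 + 57630176/7949)*(165² + 34234) = 266323222*(27225 + 34234)/7949 = (266323222/7949)*61459 = 16367958900898/7949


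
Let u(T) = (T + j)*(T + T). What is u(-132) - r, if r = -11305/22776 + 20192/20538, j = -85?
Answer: 4466263311607/77962248 ≈ 57288.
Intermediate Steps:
r = 37951817/77962248 (r = -11305*1/22776 + 20192*(1/20538) = -11305/22776 + 10096/10269 = 37951817/77962248 ≈ 0.48680)
u(T) = 2*T*(-85 + T) (u(T) = (T - 85)*(T + T) = (-85 + T)*(2*T) = 2*T*(-85 + T))
u(-132) - r = 2*(-132)*(-85 - 132) - 1*37951817/77962248 = 2*(-132)*(-217) - 37951817/77962248 = 57288 - 37951817/77962248 = 4466263311607/77962248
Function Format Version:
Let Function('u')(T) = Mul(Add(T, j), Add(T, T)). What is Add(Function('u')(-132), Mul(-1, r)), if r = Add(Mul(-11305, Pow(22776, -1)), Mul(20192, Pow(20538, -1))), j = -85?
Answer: Rational(4466263311607, 77962248) ≈ 57288.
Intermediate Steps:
r = Rational(37951817, 77962248) (r = Add(Mul(-11305, Rational(1, 22776)), Mul(20192, Rational(1, 20538))) = Add(Rational(-11305, 22776), Rational(10096, 10269)) = Rational(37951817, 77962248) ≈ 0.48680)
Function('u')(T) = Mul(2, T, Add(-85, T)) (Function('u')(T) = Mul(Add(T, -85), Add(T, T)) = Mul(Add(-85, T), Mul(2, T)) = Mul(2, T, Add(-85, T)))
Add(Function('u')(-132), Mul(-1, r)) = Add(Mul(2, -132, Add(-85, -132)), Mul(-1, Rational(37951817, 77962248))) = Add(Mul(2, -132, -217), Rational(-37951817, 77962248)) = Add(57288, Rational(-37951817, 77962248)) = Rational(4466263311607, 77962248)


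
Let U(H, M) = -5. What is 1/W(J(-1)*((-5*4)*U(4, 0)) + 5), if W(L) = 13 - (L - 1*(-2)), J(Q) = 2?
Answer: -1/194 ≈ -0.0051546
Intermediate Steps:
W(L) = 11 - L (W(L) = 13 - (L + 2) = 13 - (2 + L) = 13 + (-2 - L) = 11 - L)
1/W(J(-1)*((-5*4)*U(4, 0)) + 5) = 1/(11 - (2*(-5*4*(-5)) + 5)) = 1/(11 - (2*(-20*(-5)) + 5)) = 1/(11 - (2*100 + 5)) = 1/(11 - (200 + 5)) = 1/(11 - 1*205) = 1/(11 - 205) = 1/(-194) = -1/194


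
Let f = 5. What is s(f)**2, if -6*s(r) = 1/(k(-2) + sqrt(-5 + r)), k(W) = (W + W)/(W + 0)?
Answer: 1/144 ≈ 0.0069444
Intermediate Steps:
k(W) = 2 (k(W) = (2*W)/W = 2)
s(r) = -1/(6*(2 + sqrt(-5 + r)))
s(f)**2 = (-1/(12 + 6*sqrt(-5 + 5)))**2 = (-1/(12 + 6*sqrt(0)))**2 = (-1/(12 + 6*0))**2 = (-1/(12 + 0))**2 = (-1/12)**2 = 1/144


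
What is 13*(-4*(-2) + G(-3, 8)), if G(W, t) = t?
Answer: 208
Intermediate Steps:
13*(-4*(-2) + G(-3, 8)) = 13*(-4*(-2) + 8) = 13*(8 + 8) = 13*16 = 208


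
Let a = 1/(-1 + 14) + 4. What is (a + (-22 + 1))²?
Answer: 48400/169 ≈ 286.39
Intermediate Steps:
a = 53/13 (a = 1/13 + 4 = 53/13 ≈ 4.0769)
(a + (-22 + 1))² = (53/13 + (-22 + 1))² = (53/13 - 21)² = (-220/13)² = 48400/169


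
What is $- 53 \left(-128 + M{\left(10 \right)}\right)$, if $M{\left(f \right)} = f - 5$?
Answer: $6519$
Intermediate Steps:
$M{\left(f \right)} = -5 + f$
$- 53 \left(-128 + M{\left(10 \right)}\right) = - 53 \left(-128 + \left(-5 + 10\right)\right) = - 53 \left(-128 + 5\right) = \left(-53\right) \left(-123\right) = 6519$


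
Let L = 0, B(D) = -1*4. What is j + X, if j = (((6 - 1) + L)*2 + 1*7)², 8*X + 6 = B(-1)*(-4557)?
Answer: 10267/4 ≈ 2566.8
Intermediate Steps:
B(D) = -4
X = 9111/4 (X = -¾ + (-4*(-4557))/8 = -¾ + (⅛)*18228 = -¾ + 4557/2 = 9111/4 ≈ 2277.8)
j = 289 (j = (((6 - 1) + 0)*2 + 1*7)² = ((5 + 0)*2 + 7)² = (5*2 + 7)² = (10 + 7)² = 17² = 289)
j + X = 289 + 9111/4 = 10267/4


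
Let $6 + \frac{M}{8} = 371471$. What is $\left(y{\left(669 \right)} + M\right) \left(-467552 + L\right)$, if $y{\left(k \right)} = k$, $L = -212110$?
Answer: $-2020219852518$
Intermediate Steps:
$M = 2971720$ ($M = -48 + 8 \cdot 371471 = -48 + 2971768 = 2971720$)
$\left(y{\left(669 \right)} + M\right) \left(-467552 + L\right) = \left(669 + 2971720\right) \left(-467552 - 212110\right) = 2972389 \left(-679662\right) = -2020219852518$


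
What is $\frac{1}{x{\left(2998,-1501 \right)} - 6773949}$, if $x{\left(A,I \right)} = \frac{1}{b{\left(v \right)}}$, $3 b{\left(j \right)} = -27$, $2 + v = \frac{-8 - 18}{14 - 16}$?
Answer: $- \frac{9}{60965542} \approx -1.4762 \cdot 10^{-7}$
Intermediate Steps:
$v = 11$ ($v = -2 + \frac{-8 - 18}{14 - 16} = -2 - \frac{26}{-2} = -2 - -13 = -2 + 13 = 11$)
$b{\left(j \right)} = -9$ ($b{\left(j \right)} = \frac{1}{3} \left(-27\right) = -9$)
$x{\left(A,I \right)} = - \frac{1}{9}$ ($x{\left(A,I \right)} = \frac{1}{-9} = - \frac{1}{9}$)
$\frac{1}{x{\left(2998,-1501 \right)} - 6773949} = \frac{1}{- \frac{1}{9} - 6773949} = \frac{1}{- \frac{60965542}{9}} = - \frac{9}{60965542}$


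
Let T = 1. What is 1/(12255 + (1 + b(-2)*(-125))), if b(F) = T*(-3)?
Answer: 1/12631 ≈ 7.9170e-5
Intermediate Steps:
b(F) = -3 (b(F) = 1*(-3) = -3)
1/(12255 + (1 + b(-2)*(-125))) = 1/(12255 + (1 - 3*(-125))) = 1/(12255 + (1 + 375)) = 1/(12255 + 376) = 1/12631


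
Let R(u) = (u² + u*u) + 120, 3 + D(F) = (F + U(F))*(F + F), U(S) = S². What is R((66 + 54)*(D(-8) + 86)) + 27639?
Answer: 19035934959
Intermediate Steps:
D(F) = -3 + 2*F*(F + F²) (D(F) = -3 + (F + F²)*(F + F) = -3 + (F + F²)*(2*F) = -3 + 2*F*(F + F²))
R(u) = 120 + 2*u² (R(u) = (u² + u²) + 120 = 2*u² + 120 = 120 + 2*u²)
R((66 + 54)*(D(-8) + 86)) + 27639 = (120 + 2*((66 + 54)*((-3 + 2*(-8)² + 2*(-8)³) + 86))²) + 27639 = (120 + 2*(120*((-3 + 2*64 + 2*(-512)) + 86))²) + 27639 = (120 + 2*(120*((-3 + 128 - 1024) + 86))²) + 27639 = (120 + 2*(120*(-899 + 86))²) + 27639 = (120 + 2*(120*(-813))²) + 27639 = (120 + 2*(-97560)²) + 27639 = (120 + 2*9517953600) + 27639 = (120 + 19035907200) + 27639 = 19035907320 + 27639 = 19035934959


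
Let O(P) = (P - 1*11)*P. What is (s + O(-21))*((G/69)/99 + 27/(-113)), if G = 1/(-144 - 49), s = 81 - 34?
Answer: -25593850426/148977279 ≈ -171.80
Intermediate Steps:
s = 47
O(P) = P*(-11 + P) (O(P) = (P - 11)*P = (-11 + P)*P = P*(-11 + P))
G = -1/193 (G = 1/(-193) = -1/193 ≈ -0.0051813)
(s + O(-21))*((G/69)/99 + 27/(-113)) = (47 - 21*(-11 - 21))*(-1/193/69/99 + 27/(-113)) = (47 - 21*(-32))*(-1/193*1/69*(1/99) + 27*(-1/113)) = (47 + 672)*(-1/13317*1/99 - 27/113) = 719*(-1/1318383 - 27/113) = 719*(-35596454/148977279) = -25593850426/148977279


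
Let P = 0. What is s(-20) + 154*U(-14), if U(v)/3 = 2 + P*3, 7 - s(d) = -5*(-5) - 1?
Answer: 907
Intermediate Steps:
s(d) = -17 (s(d) = 7 - (-5*(-5) - 1) = 7 - (25 - 1) = 7 - 1*24 = 7 - 24 = -17)
U(v) = 6 (U(v) = 3*(2 + 0*3) = 3*(2 + 0) = 3*2 = 6)
s(-20) + 154*U(-14) = -17 + 154*6 = -17 + 924 = 907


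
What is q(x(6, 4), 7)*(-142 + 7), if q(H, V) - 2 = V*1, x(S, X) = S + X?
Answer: -1215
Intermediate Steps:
q(H, V) = 2 + V (q(H, V) = 2 + V*1 = 2 + V)
q(x(6, 4), 7)*(-142 + 7) = (2 + 7)*(-142 + 7) = 9*(-135) = -1215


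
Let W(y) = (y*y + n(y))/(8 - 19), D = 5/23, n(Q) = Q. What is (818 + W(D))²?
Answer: 22655715079204/33860761 ≈ 6.6909e+5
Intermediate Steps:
D = 5/23 (D = 5*(1/23) = 5/23 ≈ 0.21739)
W(y) = -y/11 - y²/11 (W(y) = (y*y + y)/(8 - 19) = (y² + y)/(-11) = (y + y²)*(-1/11) = -y/11 - y²/11)
(818 + W(D))² = (818 + (1/11)*(5/23)*(-1 - 1*5/23))² = (818 + (1/11)*(5/23)*(-1 - 5/23))² = (818 + (1/11)*(5/23)*(-28/23))² = (818 - 140/5819)² = (4759802/5819)² = 22655715079204/33860761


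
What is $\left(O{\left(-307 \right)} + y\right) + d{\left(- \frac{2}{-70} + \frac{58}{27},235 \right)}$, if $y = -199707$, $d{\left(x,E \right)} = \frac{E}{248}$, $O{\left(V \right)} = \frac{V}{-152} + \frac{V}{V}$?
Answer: $- \frac{470500345}{2356} \approx -1.997 \cdot 10^{5}$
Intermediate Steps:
$O{\left(V \right)} = 1 - \frac{V}{152}$ ($O{\left(V \right)} = V \left(- \frac{1}{152}\right) + 1 = - \frac{V}{152} + 1 = 1 - \frac{V}{152}$)
$d{\left(x,E \right)} = \frac{E}{248}$ ($d{\left(x,E \right)} = E \frac{1}{248} = \frac{E}{248}$)
$\left(O{\left(-307 \right)} + y\right) + d{\left(- \frac{2}{-70} + \frac{58}{27},235 \right)} = \left(\left(1 - - \frac{307}{152}\right) - 199707\right) + \frac{1}{248} \cdot 235 = \left(\left(1 + \frac{307}{152}\right) - 199707\right) + \frac{235}{248} = \left(\frac{459}{152} - 199707\right) + \frac{235}{248} = - \frac{30355005}{152} + \frac{235}{248} = - \frac{470500345}{2356}$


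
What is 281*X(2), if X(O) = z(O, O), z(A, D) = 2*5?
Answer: 2810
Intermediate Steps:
z(A, D) = 10
X(O) = 10
281*X(2) = 281*10 = 2810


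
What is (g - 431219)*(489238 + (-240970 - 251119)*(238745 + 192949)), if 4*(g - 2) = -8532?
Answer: 92057138318458800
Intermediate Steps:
g = -2131 (g = 2 + (¼)*(-8532) = 2 - 2133 = -2131)
(g - 431219)*(489238 + (-240970 - 251119)*(238745 + 192949)) = (-2131 - 431219)*(489238 + (-240970 - 251119)*(238745 + 192949)) = -433350*(489238 - 492089*431694) = -433350*(489238 - 212431868766) = -433350*(-212431379528) = 92057138318458800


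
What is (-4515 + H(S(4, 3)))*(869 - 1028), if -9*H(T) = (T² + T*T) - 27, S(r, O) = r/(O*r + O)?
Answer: 484252096/675 ≈ 7.1741e+5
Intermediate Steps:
S(r, O) = r/(O + O*r)
H(T) = 3 - 2*T²/9 (H(T) = -((T² + T*T) - 27)/9 = -((T² + T²) - 27)/9 = -(2*T² - 27)/9 = -(-27 + 2*T²)/9 = 3 - 2*T²/9)
(-4515 + H(S(4, 3)))*(869 - 1028) = (-4515 + (3 - 2*16/(9*(1 + 4)²)/9))*(869 - 1028) = (-4515 + (3 - 2*(4*(⅓)/5)²/9))*(-159) = (-4515 + (3 - 2*(4*(⅓)*(⅕))²/9))*(-159) = (-4515 + (3 - 2*(4/15)²/9))*(-159) = (-4515 + (3 - 2/9*16/225))*(-159) = (-4515 + (3 - 32/2025))*(-159) = (-4515 + 6043/2025)*(-159) = -9136832/2025*(-159) = 484252096/675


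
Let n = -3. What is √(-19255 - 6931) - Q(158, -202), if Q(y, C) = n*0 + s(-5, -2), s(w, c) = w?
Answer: 5 + I*√26186 ≈ 5.0 + 161.82*I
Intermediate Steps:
Q(y, C) = -5 (Q(y, C) = -3*0 - 5 = 0 - 5 = -5)
√(-19255 - 6931) - Q(158, -202) = √(-19255 - 6931) - 1*(-5) = √(-26186) + 5 = I*√26186 + 5 = 5 + I*√26186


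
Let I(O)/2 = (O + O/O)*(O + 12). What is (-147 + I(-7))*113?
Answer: -23391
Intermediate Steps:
I(O) = 2*(1 + O)*(12 + O) (I(O) = 2*((O + O/O)*(O + 12)) = 2*((O + 1)*(12 + O)) = 2*((1 + O)*(12 + O)) = 2*(1 + O)*(12 + O))
(-147 + I(-7))*113 = (-147 + (24 + 2*(-7)² + 26*(-7)))*113 = (-147 + (24 + 2*49 - 182))*113 = (-147 + (24 + 98 - 182))*113 = (-147 - 60)*113 = -207*113 = -23391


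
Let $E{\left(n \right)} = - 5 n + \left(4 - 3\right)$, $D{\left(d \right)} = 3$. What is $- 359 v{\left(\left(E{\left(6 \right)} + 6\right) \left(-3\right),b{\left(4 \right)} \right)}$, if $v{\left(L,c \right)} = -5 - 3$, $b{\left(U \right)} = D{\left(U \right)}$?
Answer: $2872$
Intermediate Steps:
$b{\left(U \right)} = 3$
$E{\left(n \right)} = 1 - 5 n$ ($E{\left(n \right)} = - 5 n + 1 = 1 - 5 n$)
$v{\left(L,c \right)} = -8$ ($v{\left(L,c \right)} = -5 - 3 = -8$)
$- 359 v{\left(\left(E{\left(6 \right)} + 6\right) \left(-3\right),b{\left(4 \right)} \right)} = \left(-359\right) \left(-8\right) = 2872$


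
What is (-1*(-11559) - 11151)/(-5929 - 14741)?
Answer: -68/3445 ≈ -0.019739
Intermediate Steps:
(-1*(-11559) - 11151)/(-5929 - 14741) = (11559 - 11151)/(-20670) = 408*(-1/20670) = -68/3445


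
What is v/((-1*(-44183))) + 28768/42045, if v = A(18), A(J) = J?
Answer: 1271813354/1857674235 ≈ 0.68463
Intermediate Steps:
v = 18
v/((-1*(-44183))) + 28768/42045 = 18/((-1*(-44183))) + 28768/42045 = 18/44183 + 28768*(1/42045) = 18*(1/44183) + 28768/42045 = 18/44183 + 28768/42045 = 1271813354/1857674235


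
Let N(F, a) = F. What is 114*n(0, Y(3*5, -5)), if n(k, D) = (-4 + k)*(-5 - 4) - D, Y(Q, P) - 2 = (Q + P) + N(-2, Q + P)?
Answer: 2964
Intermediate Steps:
Y(Q, P) = P + Q (Y(Q, P) = 2 + ((Q + P) - 2) = 2 + ((P + Q) - 2) = 2 + (-2 + P + Q) = P + Q)
n(k, D) = 36 - D - 9*k (n(k, D) = (-4 + k)*(-9) - D = (36 - 9*k) - D = 36 - D - 9*k)
114*n(0, Y(3*5, -5)) = 114*(36 - (-5 + 3*5) - 9*0) = 114*(36 - (-5 + 15) + 0) = 114*(36 - 1*10 + 0) = 114*(36 - 10 + 0) = 114*26 = 2964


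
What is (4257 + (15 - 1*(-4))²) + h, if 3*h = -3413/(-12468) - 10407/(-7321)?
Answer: 1264723311761/273834684 ≈ 4618.6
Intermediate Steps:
h = 154741049/273834684 (h = (-3413/(-12468) - 10407/(-7321))/3 = (-3413*(-1/12468) - 10407*(-1/7321))/3 = (3413/12468 + 10407/7321)/3 = (⅓)*(154741049/91278228) = 154741049/273834684 ≈ 0.56509)
(4257 + (15 - 1*(-4))²) + h = (4257 + (15 - 1*(-4))²) + 154741049/273834684 = (4257 + (15 + 4)²) + 154741049/273834684 = (4257 + 19²) + 154741049/273834684 = (4257 + 361) + 154741049/273834684 = 4618 + 154741049/273834684 = 1264723311761/273834684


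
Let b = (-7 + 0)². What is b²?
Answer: 2401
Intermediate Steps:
b = 49 (b = (-7)² = 49)
b² = 49² = 2401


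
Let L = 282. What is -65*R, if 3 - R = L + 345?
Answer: 40560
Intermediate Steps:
R = -624 (R = 3 - (282 + 345) = 3 - 1*627 = 3 - 627 = -624)
-65*R = -65*(-624) = 40560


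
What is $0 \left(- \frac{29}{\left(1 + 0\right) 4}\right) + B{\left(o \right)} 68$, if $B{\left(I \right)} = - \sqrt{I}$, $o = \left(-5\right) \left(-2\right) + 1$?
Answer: $- 68 \sqrt{11} \approx -225.53$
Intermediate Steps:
$o = 11$ ($o = 10 + 1 = 11$)
$0 \left(- \frac{29}{\left(1 + 0\right) 4}\right) + B{\left(o \right)} 68 = 0 \left(- \frac{29}{\left(1 + 0\right) 4}\right) + - \sqrt{11} \cdot 68 = 0 \left(- \frac{29}{1 \cdot 4}\right) - 68 \sqrt{11} = 0 \left(- \frac{29}{4}\right) - 68 \sqrt{11} = 0 - 68 \sqrt{11} = - 68 \sqrt{11}$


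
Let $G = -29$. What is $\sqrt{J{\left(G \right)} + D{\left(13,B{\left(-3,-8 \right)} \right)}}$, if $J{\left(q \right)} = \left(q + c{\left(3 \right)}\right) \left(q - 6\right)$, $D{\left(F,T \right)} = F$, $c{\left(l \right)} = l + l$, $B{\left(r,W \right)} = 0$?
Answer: $\sqrt{818} \approx 28.601$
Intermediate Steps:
$c{\left(l \right)} = 2 l$
$J{\left(q \right)} = \left(-6 + q\right) \left(6 + q\right)$ ($J{\left(q \right)} = \left(q + 2 \cdot 3\right) \left(q - 6\right) = \left(q + 6\right) \left(-6 + q\right) = \left(6 + q\right) \left(-6 + q\right) = \left(-6 + q\right) \left(6 + q\right)$)
$\sqrt{J{\left(G \right)} + D{\left(13,B{\left(-3,-8 \right)} \right)}} = \sqrt{\left(-36 + \left(-29\right)^{2}\right) + 13} = \sqrt{\left(-36 + 841\right) + 13} = \sqrt{805 + 13} = \sqrt{818}$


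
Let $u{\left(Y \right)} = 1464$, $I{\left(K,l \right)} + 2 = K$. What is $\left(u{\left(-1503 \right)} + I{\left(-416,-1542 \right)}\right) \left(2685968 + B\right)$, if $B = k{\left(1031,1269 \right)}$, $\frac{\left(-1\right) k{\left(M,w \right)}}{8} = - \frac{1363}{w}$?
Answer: $\frac{75857350928}{27} \approx 2.8095 \cdot 10^{9}$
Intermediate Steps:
$k{\left(M,w \right)} = \frac{10904}{w}$ ($k{\left(M,w \right)} = - 8 \left(- \frac{1363}{w}\right) = \frac{10904}{w}$)
$I{\left(K,l \right)} = -2 + K$
$B = \frac{232}{27}$ ($B = \frac{10904}{1269} = 10904 \cdot \frac{1}{1269} = \frac{232}{27} \approx 8.5926$)
$\left(u{\left(-1503 \right)} + I{\left(-416,-1542 \right)}\right) \left(2685968 + B\right) = \left(1464 - 418\right) \left(2685968 + \frac{232}{27}\right) = \left(1464 - 418\right) \frac{72521368}{27} = 1046 \cdot \frac{72521368}{27} = \frac{75857350928}{27}$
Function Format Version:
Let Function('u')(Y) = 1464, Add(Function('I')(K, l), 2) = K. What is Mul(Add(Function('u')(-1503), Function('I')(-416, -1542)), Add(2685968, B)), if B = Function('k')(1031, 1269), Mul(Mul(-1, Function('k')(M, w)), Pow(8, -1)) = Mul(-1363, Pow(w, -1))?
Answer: Rational(75857350928, 27) ≈ 2.8095e+9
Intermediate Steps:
Function('k')(M, w) = Mul(10904, Pow(w, -1)) (Function('k')(M, w) = Mul(-8, Mul(-1363, Pow(w, -1))) = Mul(10904, Pow(w, -1)))
Function('I')(K, l) = Add(-2, K)
B = Rational(232, 27) (B = Mul(10904, Pow(1269, -1)) = Mul(10904, Rational(1, 1269)) = Rational(232, 27) ≈ 8.5926)
Mul(Add(Function('u')(-1503), Function('I')(-416, -1542)), Add(2685968, B)) = Mul(Add(1464, Add(-2, -416)), Add(2685968, Rational(232, 27))) = Mul(Add(1464, -418), Rational(72521368, 27)) = Mul(1046, Rational(72521368, 27)) = Rational(75857350928, 27)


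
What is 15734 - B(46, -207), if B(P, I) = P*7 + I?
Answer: 15619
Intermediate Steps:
B(P, I) = I + 7*P (B(P, I) = 7*P + I = I + 7*P)
15734 - B(46, -207) = 15734 - (-207 + 7*46) = 15734 - (-207 + 322) = 15734 - 1*115 = 15734 - 115 = 15619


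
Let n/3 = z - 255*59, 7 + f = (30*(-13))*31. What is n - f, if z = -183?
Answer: -33587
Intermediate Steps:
f = -12097 (f = -7 + (30*(-13))*31 = -7 - 390*31 = -7 - 12090 = -12097)
n = -45684 (n = 3*(-183 - 255*59) = 3*(-183 - 15045) = 3*(-15228) = -45684)
n - f = -45684 - 1*(-12097) = -45684 + 12097 = -33587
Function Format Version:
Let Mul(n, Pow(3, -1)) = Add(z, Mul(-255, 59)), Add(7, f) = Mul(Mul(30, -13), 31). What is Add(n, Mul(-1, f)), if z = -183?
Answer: -33587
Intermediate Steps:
f = -12097 (f = Add(-7, Mul(Mul(30, -13), 31)) = Add(-7, Mul(-390, 31)) = Add(-7, -12090) = -12097)
n = -45684 (n = Mul(3, Add(-183, Mul(-255, 59))) = Mul(3, Add(-183, -15045)) = Mul(3, -15228) = -45684)
Add(n, Mul(-1, f)) = Add(-45684, Mul(-1, -12097)) = Add(-45684, 12097) = -33587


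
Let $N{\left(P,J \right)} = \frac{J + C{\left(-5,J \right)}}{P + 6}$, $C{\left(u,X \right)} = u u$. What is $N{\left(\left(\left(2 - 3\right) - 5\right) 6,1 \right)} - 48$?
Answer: $- \frac{733}{15} \approx -48.867$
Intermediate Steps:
$C{\left(u,X \right)} = u^{2}$
$N{\left(P,J \right)} = \frac{25 + J}{6 + P}$ ($N{\left(P,J \right)} = \frac{J + \left(-5\right)^{2}}{P + 6} = \frac{J + 25}{6 + P} = \frac{25 + J}{6 + P}$)
$N{\left(\left(\left(2 - 3\right) - 5\right) 6,1 \right)} - 48 = \frac{25 + 1}{6 + \left(\left(2 - 3\right) - 5\right) 6} - 48 = \frac{1}{6 + \left(-1 - 5\right) 6} \cdot 26 - 48 = \frac{1}{6 - 36} \cdot 26 - 48 = \frac{1}{-30} \cdot 26 - 48 = \left(- \frac{1}{30}\right) 26 - 48 = - \frac{13}{15} - 48 = - \frac{733}{15}$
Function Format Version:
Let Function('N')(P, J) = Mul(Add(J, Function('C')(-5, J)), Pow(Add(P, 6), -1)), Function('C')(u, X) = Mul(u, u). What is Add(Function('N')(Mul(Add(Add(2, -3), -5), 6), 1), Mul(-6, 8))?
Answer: Rational(-733, 15) ≈ -48.867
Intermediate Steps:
Function('C')(u, X) = Pow(u, 2)
Function('N')(P, J) = Mul(Pow(Add(6, P), -1), Add(25, J)) (Function('N')(P, J) = Mul(Add(J, Pow(-5, 2)), Pow(Add(P, 6), -1)) = Mul(Add(J, 25), Pow(Add(6, P), -1)) = Mul(Add(25, J), Pow(Add(6, P), -1)) = Mul(Pow(Add(6, P), -1), Add(25, J)))
Add(Function('N')(Mul(Add(Add(2, -3), -5), 6), 1), Mul(-6, 8)) = Add(Mul(Pow(Add(6, Mul(Add(Add(2, -3), -5), 6)), -1), Add(25, 1)), Mul(-6, 8)) = Add(Mul(Pow(Add(6, Mul(Add(-1, -5), 6)), -1), 26), -48) = Add(Mul(Pow(Add(6, Mul(-6, 6)), -1), 26), -48) = Add(Mul(Pow(Add(6, -36), -1), 26), -48) = Add(Mul(Pow(-30, -1), 26), -48) = Add(Mul(Rational(-1, 30), 26), -48) = Add(Rational(-13, 15), -48) = Rational(-733, 15)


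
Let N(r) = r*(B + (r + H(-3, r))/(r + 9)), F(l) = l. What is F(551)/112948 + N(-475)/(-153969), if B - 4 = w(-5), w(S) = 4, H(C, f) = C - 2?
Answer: 7802778431/238352018388 ≈ 0.032736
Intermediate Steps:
H(C, f) = -2 + C
B = 8 (B = 4 + 4 = 8)
N(r) = r*(8 + (-5 + r)/(9 + r)) (N(r) = r*(8 + (r + (-2 - 3))/(r + 9)) = r*(8 + (r - 5)/(9 + r)) = r*(8 + (-5 + r)/(9 + r)))
F(551)/112948 + N(-475)/(-153969) = 551/112948 - 475*(67 + 9*(-475))/(9 - 475)/(-153969) = 551*(1/112948) - 475*(67 - 4275)/(-466)*(-1/153969) = 551/112948 - 475*(-1/466)*(-4208)*(-1/153969) = 551/112948 - 999400/233*(-1/153969) = 551/112948 + 999400/35874777 = 7802778431/238352018388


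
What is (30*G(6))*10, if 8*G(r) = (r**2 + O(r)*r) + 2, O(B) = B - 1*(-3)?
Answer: 3450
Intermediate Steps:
O(B) = 3 + B (O(B) = B + 3 = 3 + B)
G(r) = 1/4 + r**2/8 + r*(3 + r)/8 (G(r) = ((r**2 + (3 + r)*r) + 2)/8 = ((r**2 + r*(3 + r)) + 2)/8 = (2 + r**2 + r*(3 + r))/8 = 1/4 + r**2/8 + r*(3 + r)/8)
(30*G(6))*10 = (30*(1/4 + (1/8)*6**2 + (1/8)*6*(3 + 6)))*10 = (30*(1/4 + (1/8)*36 + (1/8)*6*9))*10 = (30*(1/4 + 9/2 + 27/4))*10 = (30*(23/2))*10 = 345*10 = 3450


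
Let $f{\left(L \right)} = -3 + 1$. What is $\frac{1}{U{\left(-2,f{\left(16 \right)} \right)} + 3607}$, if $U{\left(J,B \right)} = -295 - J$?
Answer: $\frac{1}{3314} \approx 0.00030175$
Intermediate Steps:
$f{\left(L \right)} = -2$
$\frac{1}{U{\left(-2,f{\left(16 \right)} \right)} + 3607} = \frac{1}{\left(-295 - -2\right) + 3607} = \frac{1}{\left(-295 + 2\right) + 3607} = \frac{1}{-293 + 3607} = \frac{1}{3314}$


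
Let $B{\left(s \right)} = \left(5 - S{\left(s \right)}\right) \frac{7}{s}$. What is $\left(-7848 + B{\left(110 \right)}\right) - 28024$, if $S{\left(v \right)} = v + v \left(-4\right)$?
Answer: $- \frac{788715}{22} \approx -35851.0$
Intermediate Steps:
$S{\left(v \right)} = - 3 v$ ($S{\left(v \right)} = v - 4 v = - 3 v$)
$B{\left(s \right)} = \frac{7 \left(5 + 3 s\right)}{s}$ ($B{\left(s \right)} = \left(5 - - 3 s\right) \frac{7}{s} = \left(5 + 3 s\right) \frac{7}{s} = \frac{7 \left(5 + 3 s\right)}{s}$)
$\left(-7848 + B{\left(110 \right)}\right) - 28024 = \left(-7848 + \left(21 + \frac{35}{110}\right)\right) - 28024 = \left(-7848 + \left(21 + 35 \cdot \frac{1}{110}\right)\right) - 28024 = \left(-7848 + \left(21 + \frac{7}{22}\right)\right) - 28024 = \left(-7848 + \frac{469}{22}\right) - 28024 = - \frac{172187}{22} - 28024 = - \frac{788715}{22}$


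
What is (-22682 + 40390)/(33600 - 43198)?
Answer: -8854/4799 ≈ -1.8450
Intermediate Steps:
(-22682 + 40390)/(33600 - 43198) = 17708/(-9598) = 17708*(-1/9598) = -8854/4799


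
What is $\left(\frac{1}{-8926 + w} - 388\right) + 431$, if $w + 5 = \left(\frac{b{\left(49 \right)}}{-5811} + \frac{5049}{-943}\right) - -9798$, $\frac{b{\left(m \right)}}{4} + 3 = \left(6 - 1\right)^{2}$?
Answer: $\frac{203031719897}{4721540468} \approx 43.001$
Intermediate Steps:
$b{\left(m \right)} = 88$ ($b{\left(m \right)} = -12 + 4 \left(6 - 1\right)^{2} = -12 + 4 \cdot 5^{2} = -12 + 4 \cdot 25 = -12 + 100 = 88$)
$w = \frac{53633994266}{5479773}$ ($w = -5 + \left(\left(\frac{88}{-5811} + \frac{5049}{-943}\right) - -9798\right) = -5 + \left(\left(88 \left(- \frac{1}{5811}\right) + 5049 \left(- \frac{1}{943}\right)\right) + 9798\right) = -5 + \left(\left(- \frac{88}{5811} - \frac{5049}{943}\right) + 9798\right) = -5 + \left(- \frac{29422723}{5479773} + 9798\right) = -5 + \frac{53661393131}{5479773} = \frac{53633994266}{5479773} \approx 9787.6$)
$\left(\frac{1}{-8926 + w} - 388\right) + 431 = \left(\frac{1}{-8926 + \frac{53633994266}{5479773}} - 388\right) + 431 = \left(\frac{1}{\frac{4721540468}{5479773}} - 388\right) + 431 = \left(\frac{5479773}{4721540468} - 388\right) + 431 = - \frac{1831952221811}{4721540468} + 431 = \frac{203031719897}{4721540468}$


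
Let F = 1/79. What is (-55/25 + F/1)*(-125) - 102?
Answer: 13542/79 ≈ 171.42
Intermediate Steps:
F = 1/79 ≈ 0.012658
(-55/25 + F/1)*(-125) - 102 = (-55/25 + (1/79)/1)*(-125) - 102 = (-55*1/25 + (1/79)*1)*(-125) - 102 = (-11/5 + 1/79)*(-125) - 102 = -864/395*(-125) - 102 = 21600/79 - 102 = 13542/79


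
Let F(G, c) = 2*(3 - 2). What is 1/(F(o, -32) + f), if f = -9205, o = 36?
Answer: -1/9203 ≈ -0.00010866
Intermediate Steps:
F(G, c) = 2 (F(G, c) = 2*1 = 2)
1/(F(o, -32) + f) = 1/(2 - 9205) = 1/(-9203) = -1/9203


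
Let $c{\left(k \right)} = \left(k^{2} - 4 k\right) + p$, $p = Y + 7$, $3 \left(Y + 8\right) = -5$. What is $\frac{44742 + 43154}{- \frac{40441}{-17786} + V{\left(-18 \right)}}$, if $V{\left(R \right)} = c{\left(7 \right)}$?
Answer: $\frac{4689954768}{1099553} \approx 4265.3$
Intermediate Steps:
$Y = - \frac{29}{3}$ ($Y = -8 + \frac{1}{3} \left(-5\right) = -8 - \frac{5}{3} = - \frac{29}{3} \approx -9.6667$)
$p = - \frac{8}{3}$ ($p = - \frac{29}{3} + 7 = - \frac{8}{3} \approx -2.6667$)
$c{\left(k \right)} = - \frac{8}{3} + k^{2} - 4 k$ ($c{\left(k \right)} = \left(k^{2} - 4 k\right) - \frac{8}{3} = - \frac{8}{3} + k^{2} - 4 k$)
$V{\left(R \right)} = \frac{55}{3}$ ($V{\left(R \right)} = - \frac{8}{3} + 7^{2} - 28 = - \frac{8}{3} + 49 - 28 = \frac{55}{3}$)
$\frac{44742 + 43154}{- \frac{40441}{-17786} + V{\left(-18 \right)}} = \frac{44742 + 43154}{- \frac{40441}{-17786} + \frac{55}{3}} = \frac{87896}{\left(-40441\right) \left(- \frac{1}{17786}\right) + \frac{55}{3}} = \frac{87896}{\frac{40441}{17786} + \frac{55}{3}} = \frac{87896}{\frac{1099553}{53358}} = 87896 \cdot \frac{53358}{1099553} = \frac{4689954768}{1099553}$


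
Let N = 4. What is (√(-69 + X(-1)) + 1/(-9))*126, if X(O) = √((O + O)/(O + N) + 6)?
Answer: -14 + 42*I*√(621 - 12*√3) ≈ -14.0 + 1029.0*I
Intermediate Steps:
X(O) = √(6 + 2*O/(4 + O)) (X(O) = √((O + O)/(O + 4) + 6) = √((2*O)/(4 + O) + 6) = √(2*O/(4 + O) + 6) = √(6 + 2*O/(4 + O)))
(√(-69 + X(-1)) + 1/(-9))*126 = (√(-69 + 2*√2*√((3 - 1)/(4 - 1))) + 1/(-9))*126 = (√(-69 + 2*√2*√(2/3)) - ⅑)*126 = (√(-69 + 2*√2*√((⅓)*2)) - ⅑)*126 = (√(-69 + 2*√2*√(⅔)) - ⅑)*126 = (√(-69 + 2*√2*(√6/3)) - ⅑)*126 = (√(-69 + 4*√3/3) - ⅑)*126 = (-⅑ + √(-69 + 4*√3/3))*126 = -14 + 126*√(-69 + 4*√3/3)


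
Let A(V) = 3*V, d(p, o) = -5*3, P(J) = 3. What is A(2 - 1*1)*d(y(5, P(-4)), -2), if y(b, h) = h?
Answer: -45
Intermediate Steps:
d(p, o) = -15
A(2 - 1*1)*d(y(5, P(-4)), -2) = (3*(2 - 1*1))*(-15) = (3*(2 - 1))*(-15) = (3*1)*(-15) = 3*(-15) = -45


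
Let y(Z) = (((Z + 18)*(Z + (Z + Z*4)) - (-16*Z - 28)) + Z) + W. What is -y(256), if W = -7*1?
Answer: -425237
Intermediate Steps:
W = -7
y(Z) = 21 + 17*Z + 6*Z*(18 + Z) (y(Z) = (((Z + 18)*(Z + (Z + Z*4)) - (-16*Z - 28)) + Z) - 7 = (((18 + Z)*(Z + (Z + 4*Z)) - (-28 - 16*Z)) + Z) - 7 = (((18 + Z)*(Z + 5*Z) + (28 + 16*Z)) + Z) - 7 = (((18 + Z)*(6*Z) + (28 + 16*Z)) + Z) - 7 = ((6*Z*(18 + Z) + (28 + 16*Z)) + Z) - 7 = ((28 + 16*Z + 6*Z*(18 + Z)) + Z) - 7 = (28 + 17*Z + 6*Z*(18 + Z)) - 7 = 21 + 17*Z + 6*Z*(18 + Z))
-y(256) = -(21 + 6*256² + 125*256) = -(21 + 6*65536 + 32000) = -(21 + 393216 + 32000) = -1*425237 = -425237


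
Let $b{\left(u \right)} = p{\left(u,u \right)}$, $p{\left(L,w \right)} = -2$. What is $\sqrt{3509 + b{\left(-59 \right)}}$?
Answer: $\sqrt{3507} \approx 59.22$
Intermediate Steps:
$b{\left(u \right)} = -2$
$\sqrt{3509 + b{\left(-59 \right)}} = \sqrt{3509 - 2} = \sqrt{3507}$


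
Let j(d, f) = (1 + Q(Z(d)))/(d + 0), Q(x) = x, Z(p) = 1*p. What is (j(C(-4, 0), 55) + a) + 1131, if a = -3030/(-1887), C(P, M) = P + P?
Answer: 5703675/5032 ≈ 1133.5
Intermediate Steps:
Z(p) = p
C(P, M) = 2*P
a = 1010/629 (a = -3030*(-1/1887) = 1010/629 ≈ 1.6057)
j(d, f) = (1 + d)/d (j(d, f) = (1 + d)/(d + 0) = (1 + d)/d)
(j(C(-4, 0), 55) + a) + 1131 = ((1 + 2*(-4))/((2*(-4))) + 1010/629) + 1131 = ((1 - 8)/(-8) + 1010/629) + 1131 = (-⅛*(-7) + 1010/629) + 1131 = (7/8 + 1010/629) + 1131 = 12483/5032 + 1131 = 5703675/5032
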